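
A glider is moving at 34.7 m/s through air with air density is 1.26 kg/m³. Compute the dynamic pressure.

q = ½ρv² = ½ × 1.26 × 34.7² = 759 Pa

q = 759 Pa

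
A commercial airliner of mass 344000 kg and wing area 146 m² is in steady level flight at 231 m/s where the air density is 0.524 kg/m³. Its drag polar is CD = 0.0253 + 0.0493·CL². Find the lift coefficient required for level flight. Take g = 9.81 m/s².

Weight W = mg = 344000 × 9.81 = 3.3746×10^6 N; in level flight L = W.
Dynamic pressure q = 0.5 × 0.524 × 231² = 13980 Pa.
CL = W/(q·S) = 3.3746×10^6 / (13980 × 146) = 1.653.

CL = 1.65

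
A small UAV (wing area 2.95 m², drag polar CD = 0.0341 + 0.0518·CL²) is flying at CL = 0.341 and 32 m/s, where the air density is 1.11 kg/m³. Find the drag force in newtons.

D = 67.3 N

CD = 0.0341 + 0.0518 × 0.341² = 0.04012
D = ½ρv²S·CD = ½ × 1.11 × 32² × 2.95 × 0.04012 = 67.3 N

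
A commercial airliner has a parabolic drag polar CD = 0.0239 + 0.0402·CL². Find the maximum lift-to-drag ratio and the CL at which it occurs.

(L/D)max = 16.1, at CL = 0.771

For CD = CD0 + K·CL², (L/D)max occurs at CL* = √(CD0/K) and equals 1/(2√(K·CD0)).
(L/D)max = 1/(2√(0.0402 × 0.0239)) = 1/(2 × 0.031) = 16.1
CL* = √(0.0239/0.0402) = 0.771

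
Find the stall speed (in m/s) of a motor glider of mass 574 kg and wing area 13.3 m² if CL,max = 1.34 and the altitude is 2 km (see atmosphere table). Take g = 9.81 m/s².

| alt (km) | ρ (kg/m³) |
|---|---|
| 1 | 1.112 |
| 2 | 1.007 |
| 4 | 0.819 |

V_stall = 25.1 m/s

At 2 km, from the table: ρ = 1.007 kg/m³.
Stall occurs when L = W at CL,max. W = mg = 574 × 9.81 = 5631 N.
From L = ½ρV²S·CL,max = W: V_stall = √(2W/(ρSCL,max)) = √(2·5631/(1.007·13.3·1.34))
V_stall = √627.5 = 25.1 m/s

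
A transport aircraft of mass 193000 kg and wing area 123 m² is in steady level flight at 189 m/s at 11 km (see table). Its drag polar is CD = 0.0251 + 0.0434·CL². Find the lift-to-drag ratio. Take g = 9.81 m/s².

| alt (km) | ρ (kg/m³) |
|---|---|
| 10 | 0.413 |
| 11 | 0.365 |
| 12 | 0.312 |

L/D = 8.84

At 11 km, from the table: ρ = 0.365 kg/m³.
Weight W = mg = 193000 × 9.81 = 1.8933×10^6 N; in level flight L = W.
q = ½ρv² = ½ × 0.365 × 189² = 6519 Pa.
CL = W/(q·S) = 1.8933×10^6 / (6519 × 123) = 2.361.
CD = 0.0251 + 0.0434 × 2.361² = 0.2671.
L/D = CL/CD = 2.361 / 0.2671 = 8.84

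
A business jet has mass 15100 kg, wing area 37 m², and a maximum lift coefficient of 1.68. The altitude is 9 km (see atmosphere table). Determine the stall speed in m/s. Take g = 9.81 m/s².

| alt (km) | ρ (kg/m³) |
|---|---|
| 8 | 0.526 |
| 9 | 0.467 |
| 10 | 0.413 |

V_stall = 101 m/s

At 9 km, from the table: ρ = 0.467 kg/m³.
Weight W = mg = 15100 × 9.81 = 1.481×10^5 N.
From L = ½ρV²S·CL,max = W: V_stall = √(2W/(ρSCL,max)) = √(2·1.481×10^5/(0.467·37·1.68))
V_stall = √10210 = 101 m/s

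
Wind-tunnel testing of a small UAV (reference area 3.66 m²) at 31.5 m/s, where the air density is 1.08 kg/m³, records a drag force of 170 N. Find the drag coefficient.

CD = 0.0867

From D = ½ρv²S·CD, rearranging gives CD = 2D/(ρv²S).
CD = 2 × 170 / (1.08 × 31.5² × 3.66) = 0.0867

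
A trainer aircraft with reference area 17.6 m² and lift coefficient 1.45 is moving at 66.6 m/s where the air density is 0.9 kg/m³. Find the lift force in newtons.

L = 50900 N

Dynamic pressure q = ½ρv² = ½ × 0.9 × 66.6² = 1996 Pa.
L = q·S·CL = 1996 × 17.6 × 1.45 = 50900 N ≈ 50.9 kN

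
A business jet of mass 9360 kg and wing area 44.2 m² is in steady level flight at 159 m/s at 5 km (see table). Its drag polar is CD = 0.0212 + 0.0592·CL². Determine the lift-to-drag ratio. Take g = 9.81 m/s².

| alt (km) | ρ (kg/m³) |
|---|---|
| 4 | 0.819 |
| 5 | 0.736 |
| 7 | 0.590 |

At 5 km, from the table: ρ = 0.736 kg/m³.
In steady level flight, lift balances weight: W = mg = 9360 × 9.81 = 91822 N.
Dynamic pressure q = 0.5 × 0.736 × 159² = 9303 Pa.
CL = 2W/(ρv²S) = 2×91822/(0.736×159²×44.2) = 0.2233.
CD = 0.0212 + 0.0592 × 0.2233² = 0.02415.
L/D = CL/CD = 0.2233 / 0.02415 = 9.25

L/D = 9.25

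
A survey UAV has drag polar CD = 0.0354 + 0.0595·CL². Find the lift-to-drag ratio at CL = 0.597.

CD = 0.0354 + 0.0595 × 0.597² = 0.05661
L/D = CL/CD = 0.597 / 0.05661 = 10.5

L/D = 10.5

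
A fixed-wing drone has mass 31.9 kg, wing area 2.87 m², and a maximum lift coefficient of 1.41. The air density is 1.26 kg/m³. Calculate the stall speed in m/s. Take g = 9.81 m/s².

V_stall = 11.1 m/s

Weight W = mg = 31.9 × 9.81 = 312.9 N.
From L = ½ρV²S·CL,max = W: V_stall = √(2W/(ρSCL,max)) = √(2·312.9/(1.26·2.87·1.41))
V_stall = √122.7 = 11.1 m/s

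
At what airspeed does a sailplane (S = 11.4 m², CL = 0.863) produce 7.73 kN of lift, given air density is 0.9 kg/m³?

v = 41.8 m/s

L = ½ρv²S·CL ⇒ v = √(2L/(ρ·S·CL))
v = √(2 × 7730 / (0.9 × 11.4 × 0.863)) = √1746 = 41.8 m/s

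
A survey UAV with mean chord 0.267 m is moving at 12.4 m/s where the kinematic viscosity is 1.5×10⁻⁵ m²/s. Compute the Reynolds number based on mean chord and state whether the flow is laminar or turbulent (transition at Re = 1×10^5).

Re = 2.21×10^5 (turbulent)

Re = v·c/ν = 12.4 × 0.267 / (1.5×10⁻⁵) = 2.21×10^5
Since 2.21×10^5 > 1×10^5, the flow is turbulent.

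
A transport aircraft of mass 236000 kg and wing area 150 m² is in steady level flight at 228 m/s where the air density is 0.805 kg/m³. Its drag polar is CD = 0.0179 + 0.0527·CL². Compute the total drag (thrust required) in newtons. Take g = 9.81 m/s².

D = 1.46×10^5 N

Weight W = mg = 236000 × 9.81 = 2.3152×10^6 N; in level flight L = W.
Dynamic pressure q = 0.5 × 0.805 × 228² = 20920 Pa.
CL = 2W/(ρv²S) = 2×2.3152×10^6/(0.805×228²×150) = 0.7377.
CD = 0.0179 + 0.0527 × 0.7377² = 0.04658.
D = q·S·CD = 20920 × 150 × 0.04658 = 1.462×10^5 N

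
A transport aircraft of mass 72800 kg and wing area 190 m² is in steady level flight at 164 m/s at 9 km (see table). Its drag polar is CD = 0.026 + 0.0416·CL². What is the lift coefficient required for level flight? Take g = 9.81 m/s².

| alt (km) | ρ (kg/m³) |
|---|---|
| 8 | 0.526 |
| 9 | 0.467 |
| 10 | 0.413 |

CL = 0.599

At 9 km, from the table: ρ = 0.467 kg/m³.
Level flight ⇒ L = W = m·g = 72800 × 9.81 = 7.1417×10^5 N.
Dynamic pressure q = 0.5 × 0.467 × 164² = 6280 Pa.
Required CL = L/(qS) = 7.1417×10^5/(6280·190) = 0.5985.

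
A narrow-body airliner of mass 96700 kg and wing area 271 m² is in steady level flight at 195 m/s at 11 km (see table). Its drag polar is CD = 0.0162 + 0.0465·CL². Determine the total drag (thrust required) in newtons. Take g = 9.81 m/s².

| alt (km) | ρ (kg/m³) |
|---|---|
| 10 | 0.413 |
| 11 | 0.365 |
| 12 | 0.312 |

D = 52700 N

At 11 km, from the table: ρ = 0.365 kg/m³.
Level flight ⇒ L = W = m·g = 96700 × 9.81 = 9.4863×10^5 N.
q = ½ρv² = ½ × 0.365 × 195² = 6940 Pa.
CL = 2W/(ρv²S) = 2×9.4863×10^5/(0.365×195²×271) = 0.5044.
CD = 0.0162 + 0.0465 × 0.5044² = 0.02803.
D = q·S·CD = 6940 × 271 × 0.02803 = 52720 N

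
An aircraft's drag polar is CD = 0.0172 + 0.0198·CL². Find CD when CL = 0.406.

CD = 0.0172 + 0.0198 × 0.406² = 0.0172 + 0.003264 = 0.0205

CD = 0.0205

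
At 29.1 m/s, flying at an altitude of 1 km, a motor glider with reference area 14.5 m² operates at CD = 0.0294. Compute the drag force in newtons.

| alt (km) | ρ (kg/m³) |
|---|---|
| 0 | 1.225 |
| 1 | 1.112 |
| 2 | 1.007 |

D = 201 N

At 1 km, from the table: ρ = 1.112 kg/m³.
D = ½ρv²S·CD = ½ × 1.112 × 29.1² × 14.5 × 0.0294 = 201 N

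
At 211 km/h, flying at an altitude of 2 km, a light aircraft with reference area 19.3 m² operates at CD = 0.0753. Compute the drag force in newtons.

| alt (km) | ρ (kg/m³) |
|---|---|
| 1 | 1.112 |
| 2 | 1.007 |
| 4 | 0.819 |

At 2 km, from the table: ρ = 1.007 kg/m³.
Convert speed: v = 211 km/h ÷ 3.6 = 58.61 m/s.
Dynamic pressure q = ½ρv² = ½ × 1.007 × 58.61² = 1730 Pa.
D = q·S·CD = 1730 × 19.3 × 0.0753 = 2510 N

D = 2510 N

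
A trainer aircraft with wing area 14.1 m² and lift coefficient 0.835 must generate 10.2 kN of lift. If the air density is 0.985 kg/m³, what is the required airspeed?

L = ½ρv²S·CL ⇒ v = √(2L/(ρ·S·CL))
v = √(2 × 10200 / (0.985 × 14.1 × 0.835)) = √1759 = 41.9 m/s

v = 41.9 m/s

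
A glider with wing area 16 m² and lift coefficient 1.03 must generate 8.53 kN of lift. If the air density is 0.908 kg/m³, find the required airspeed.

L = ½ρv²S·CL ⇒ v = √(2L/(ρ·S·CL))
v = √(2 × 8530 / (0.908 × 16 × 1.03)) = √1140 = 33.8 m/s

v = 33.8 m/s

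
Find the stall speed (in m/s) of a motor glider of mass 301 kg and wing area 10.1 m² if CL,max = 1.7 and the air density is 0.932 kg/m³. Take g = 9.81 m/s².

Stall occurs when L = W at CL,max. W = mg = 301 × 9.81 = 2953 N.
From L = ½ρV²S·CL,max = W: V_stall = √(2W/(ρSCL,max)) = √(2·2953/(0.932·10.1·1.7))
V_stall = √369 = 19.2 m/s

V_stall = 19.2 m/s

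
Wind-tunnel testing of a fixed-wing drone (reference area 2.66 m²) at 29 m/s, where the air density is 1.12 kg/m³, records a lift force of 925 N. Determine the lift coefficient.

CL = 0.738

From L = ½ρv²S·CL, rearranging gives CL = 2L/(ρv²S).
CL = 2 × 925 / (1.12 × 29² × 2.66) = 0.738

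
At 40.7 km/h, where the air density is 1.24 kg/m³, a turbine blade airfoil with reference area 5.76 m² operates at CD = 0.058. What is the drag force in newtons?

Convert speed: v = 40.7 km/h ÷ 3.6 = 11.31 m/s.
Dynamic pressure q = ½ρv² = ½ × 1.24 × 11.31² = 79.25 Pa.
D = q·S·CD = 79.25 × 5.76 × 0.058 = 26.5 N

D = 26.5 N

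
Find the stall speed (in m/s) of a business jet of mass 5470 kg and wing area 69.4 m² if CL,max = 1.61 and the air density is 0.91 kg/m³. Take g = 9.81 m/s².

V_stall = 32.5 m/s

Stall occurs when L = W at CL,max. W = mg = 5470 × 9.81 = 53660 N.
From L = ½ρV²S·CL,max = W: V_stall = √(2W/(ρSCL,max)) = √(2·53660/(0.91·69.4·1.61))
V_stall = √1056 = 32.5 m/s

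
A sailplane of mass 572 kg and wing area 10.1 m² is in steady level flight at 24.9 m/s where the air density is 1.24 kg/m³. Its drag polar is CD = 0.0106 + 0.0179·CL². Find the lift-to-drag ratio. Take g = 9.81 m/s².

Weight W = mg = 572 × 9.81 = 5611.3 N; in level flight L = W.
q = ½ρv² = ½ × 1.24 × 24.9² = 384.4 Pa.
Required CL = L/(qS) = 5611.3/(384.4·10.1) = 1.445.
CD = 0.0106 + 0.0179 × 1.445² = 0.04799.
L/D = CL/CD = 1.445 / 0.04799 = 30.1

L/D = 30.1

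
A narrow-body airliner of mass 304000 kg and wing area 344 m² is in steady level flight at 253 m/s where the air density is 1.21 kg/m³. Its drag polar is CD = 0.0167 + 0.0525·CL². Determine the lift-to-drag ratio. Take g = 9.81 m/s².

Level flight ⇒ L = W = m·g = 304000 × 9.81 = 2.9822×10^6 N.
Dynamic pressure q = 0.5 × 1.21 × 253² = 38730 Pa.
Required CL = L/(qS) = 2.9822×10^6/(38730·344) = 0.2239.
CD = 0.0167 + 0.0525 × 0.2239² = 0.01933.
L/D = CL/CD = 0.2239 / 0.01933 = 11.6

L/D = 11.6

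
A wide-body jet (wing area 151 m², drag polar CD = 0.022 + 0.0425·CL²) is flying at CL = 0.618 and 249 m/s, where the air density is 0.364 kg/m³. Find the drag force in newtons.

D = 65100 N

CD = 0.022 + 0.0425 × 0.618² = 0.03823
D = ½ρv²S·CD = ½ × 0.364 × 249² × 151 × 0.03823 = 65100 N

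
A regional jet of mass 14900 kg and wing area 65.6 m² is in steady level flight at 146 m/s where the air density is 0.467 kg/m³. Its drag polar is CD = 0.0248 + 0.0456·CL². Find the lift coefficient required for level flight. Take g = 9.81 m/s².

CL = 0.448

In steady level flight, lift balances weight: W = mg = 14900 × 9.81 = 1.4617×10^5 N.
Dynamic pressure q = 0.5 × 0.467 × 146² = 4977 Pa.
Required CL = L/(qS) = 1.4617×10^5/(4977·65.6) = 0.4477.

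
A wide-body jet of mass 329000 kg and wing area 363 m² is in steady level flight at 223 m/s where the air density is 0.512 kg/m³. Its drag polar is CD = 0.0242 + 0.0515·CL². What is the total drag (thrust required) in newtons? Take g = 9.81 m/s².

Level flight ⇒ L = W = m·g = 329000 × 9.81 = 3.2275×10^6 N.
q = ½ρv² = ½ × 0.512 × 223² = 12730 Pa.
CL = 2W/(ρv²S) = 2×3.2275×10^6/(0.512×223²×363) = 0.6984.
CD = 0.0242 + 0.0515 × 0.6984² = 0.04932.
D = q·S·CD = 12730 × 363 × 0.04932 = 2.279×10^5 N

D = 2.28×10^5 N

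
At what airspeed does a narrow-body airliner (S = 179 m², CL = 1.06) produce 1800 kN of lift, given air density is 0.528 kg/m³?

L = ½ρv²S·CL ⇒ v = √(2L/(ρ·S·CL))
v = √(2 × 1.8×10^6 / (0.528 × 179 × 1.06)) = √35930 = 190 m/s

v = 190 m/s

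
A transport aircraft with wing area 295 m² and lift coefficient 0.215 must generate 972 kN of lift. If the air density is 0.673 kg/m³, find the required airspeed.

L = ½ρv²S·CL ⇒ v = √(2L/(ρ·S·CL))
v = √(2 × 9.72×10^5 / (0.673 × 295 × 0.215)) = √45540 = 213 m/s

v = 213 m/s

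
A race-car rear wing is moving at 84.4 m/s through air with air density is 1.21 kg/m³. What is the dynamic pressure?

q = 4310 Pa

q = ½ρv² = ½ × 1.21 × 84.4² = 4310 Pa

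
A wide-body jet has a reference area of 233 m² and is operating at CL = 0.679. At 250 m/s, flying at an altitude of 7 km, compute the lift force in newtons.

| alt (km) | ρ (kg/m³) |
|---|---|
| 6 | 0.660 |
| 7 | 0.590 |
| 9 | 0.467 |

L = 2.92×10^6 N

At 7 km, from the table: ρ = 0.590 kg/m³.
L = ½ρv²S·CL = ½ × 0.59 × 250² × 233 × 0.679 = 2.92×10^6 N ≈ 2920 kN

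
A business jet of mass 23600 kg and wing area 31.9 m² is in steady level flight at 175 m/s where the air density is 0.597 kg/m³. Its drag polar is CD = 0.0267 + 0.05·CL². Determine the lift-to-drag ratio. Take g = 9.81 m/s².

Weight W = mg = 23600 × 9.81 = 2.3152×10^5 N; in level flight L = W.
q = ½ρv² = ½ × 0.597 × 175² = 9142 Pa.
CL = 2W/(ρv²S) = 2×2.3152×10^5/(0.597×175²×31.9) = 0.7939.
CD = 0.0267 + 0.05 × 0.7939² = 0.05821.
L/D = CL/CD = 0.7939 / 0.05821 = 13.6

L/D = 13.6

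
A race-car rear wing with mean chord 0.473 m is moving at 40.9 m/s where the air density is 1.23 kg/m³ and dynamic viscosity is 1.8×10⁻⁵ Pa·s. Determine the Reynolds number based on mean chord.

Re = 1.32×10^6

Re = ρ·v·c/μ = 1.23 × 40.9 × 0.473 / (1.8×10⁻⁵) = 1.32×10^6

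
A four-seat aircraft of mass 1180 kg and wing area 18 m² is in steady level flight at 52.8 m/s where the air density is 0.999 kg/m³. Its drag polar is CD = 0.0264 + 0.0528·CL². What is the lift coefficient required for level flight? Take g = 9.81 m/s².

CL = 0.462

Weight W = mg = 1180 × 9.81 = 11576 N; in level flight L = W.
q = ½ρv² = ½ × 0.999 × 52.8² = 1393 Pa.
CL = 2W/(ρv²S) = 2×11576/(0.999×52.8²×18) = 0.4618.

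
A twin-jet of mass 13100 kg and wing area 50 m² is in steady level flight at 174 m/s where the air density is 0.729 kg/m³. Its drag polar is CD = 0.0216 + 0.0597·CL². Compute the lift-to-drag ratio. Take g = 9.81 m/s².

L/D = 9.38

Level flight ⇒ L = W = m·g = 13100 × 9.81 = 1.2851×10^5 N.
q = ½ρv² = ½ × 0.729 × 174² = 11040 Pa.
Required CL = L/(qS) = 1.2851×10^5/(11040·50) = 0.2329.
CD = 0.0216 + 0.0597 × 0.2329² = 0.02484.
L/D = CL/CD = 0.2329 / 0.02484 = 9.38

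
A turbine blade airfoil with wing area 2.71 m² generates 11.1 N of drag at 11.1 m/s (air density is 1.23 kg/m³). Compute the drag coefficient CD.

From D = ½ρv²S·CD, rearranging gives CD = 2D/(ρv²S).
CD = 2 × 11.1 / (1.23 × 11.1² × 2.71) = 0.0541

CD = 0.0541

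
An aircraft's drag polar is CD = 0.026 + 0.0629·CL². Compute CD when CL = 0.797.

CD = 0.066

CD = 0.026 + 0.0629 × 0.797² = 0.026 + 0.03995 = 0.066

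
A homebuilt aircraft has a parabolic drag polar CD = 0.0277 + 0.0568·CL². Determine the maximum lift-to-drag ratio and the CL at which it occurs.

(L/D)max = 12.6, at CL = 0.698

For CD = CD0 + K·CL², (L/D)max occurs at CL* = √(CD0/K) and equals 1/(2√(K·CD0)).
(L/D)max = 1/(2√(0.0568 × 0.0277)) = 1/(2 × 0.03967) = 12.6
CL* = √(0.0277/0.0568) = 0.698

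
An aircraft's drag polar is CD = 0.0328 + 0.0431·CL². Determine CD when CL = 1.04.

CD = 0.0328 + 0.0431 × 1.04² = 0.0328 + 0.04662 = 0.0794

CD = 0.0794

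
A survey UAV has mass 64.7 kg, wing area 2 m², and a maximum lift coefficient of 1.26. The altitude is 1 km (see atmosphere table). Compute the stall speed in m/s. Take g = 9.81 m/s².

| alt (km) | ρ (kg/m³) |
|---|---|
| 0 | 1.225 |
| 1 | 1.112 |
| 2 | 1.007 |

V_stall = 21.3 m/s

At 1 km, from the table: ρ = 1.112 kg/m³.
Weight W = mg = 64.7 × 9.81 = 634.7 N.
From L = ½ρV²S·CL,max = W: V_stall = √(2W/(ρSCL,max)) = √(2·634.7/(1.112·2·1.26))
V_stall = √453 = 21.3 m/s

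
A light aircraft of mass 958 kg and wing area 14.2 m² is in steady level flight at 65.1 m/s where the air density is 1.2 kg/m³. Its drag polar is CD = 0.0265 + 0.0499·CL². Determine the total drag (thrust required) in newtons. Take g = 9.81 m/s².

In steady level flight, lift balances weight: W = mg = 958 × 9.81 = 9398 N.
q = ½ρv² = ½ × 1.2 × 65.1² = 2543 Pa.
CL = W/(q·S) = 9398 / (2543 × 14.2) = 0.2603.
CD = 0.0265 + 0.0499 × 0.2603² = 0.02988.
D = q·S·CD = 2543 × 14.2 × 0.02988 = 1079 N

D = 1080 N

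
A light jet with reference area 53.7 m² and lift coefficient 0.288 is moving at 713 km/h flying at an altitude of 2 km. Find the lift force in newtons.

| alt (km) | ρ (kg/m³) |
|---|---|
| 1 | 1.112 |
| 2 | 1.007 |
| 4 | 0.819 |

L = 3.05×10^5 N

At 2 km, from the table: ρ = 1.007 kg/m³.
Convert speed: v = 713 km/h ÷ 3.6 = 198.1 m/s.
Dynamic pressure q = ½ρv² = ½ × 1.007 × 198.1² = 19750 Pa.
L = q·S·CL = 19750 × 53.7 × 0.288 = 3.05×10^5 N ≈ 305 kN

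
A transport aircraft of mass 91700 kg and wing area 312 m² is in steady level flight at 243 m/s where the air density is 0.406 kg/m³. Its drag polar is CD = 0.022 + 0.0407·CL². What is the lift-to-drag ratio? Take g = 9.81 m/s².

Level flight ⇒ L = W = m·g = 91700 × 9.81 = 8.9958×10^5 N.
q = ½ρv² = ½ × 0.406 × 243² = 11990 Pa.
CL = W/(q·S) = 8.9958×10^5 / (11990 × 312) = 0.2405.
CD = 0.022 + 0.0407 × 0.2405² = 0.02435.
L/D = CL/CD = 0.2405 / 0.02435 = 9.88

L/D = 9.88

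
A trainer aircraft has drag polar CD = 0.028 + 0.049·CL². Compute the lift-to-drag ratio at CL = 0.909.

CD = 0.028 + 0.049 × 0.909² = 0.06849
L/D = CL/CD = 0.909 / 0.06849 = 13.3

L/D = 13.3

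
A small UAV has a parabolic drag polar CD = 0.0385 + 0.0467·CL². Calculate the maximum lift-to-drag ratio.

For CD = CD0 + K·CL², (L/D)max occurs at CL* = √(CD0/K) and equals 1/(2√(K·CD0)).
(L/D)max = 1/(2√(0.0467 × 0.0385)) = 1/(2 × 0.0424) = 11.8

(L/D)max = 11.8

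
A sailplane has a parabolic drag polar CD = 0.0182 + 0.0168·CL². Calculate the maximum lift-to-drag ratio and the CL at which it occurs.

(L/D)max = 28.6, at CL = 1.04

For CD = CD0 + K·CL², (L/D)max occurs at CL* = √(CD0/K) and equals 1/(2√(K·CD0)).
(L/D)max = 1/(2√(0.0168 × 0.0182)) = 1/(2 × 0.01749) = 28.6
CL* = √(0.0182/0.0168) = 1.04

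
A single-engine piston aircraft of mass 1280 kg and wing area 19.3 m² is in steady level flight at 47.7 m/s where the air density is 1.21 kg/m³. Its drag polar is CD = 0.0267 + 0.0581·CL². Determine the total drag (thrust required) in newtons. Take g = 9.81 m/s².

In steady level flight, lift balances weight: W = mg = 1280 × 9.81 = 12557 N.
q = ½ρv² = ½ × 1.21 × 47.7² = 1377 Pa.
CL = 2W/(ρv²S) = 2×12557/(1.21×47.7²×19.3) = 0.4726.
CD = 0.0267 + 0.0581 × 0.4726² = 0.03968.
D = q·S·CD = 1377 × 19.3 × 0.03968 = 1054 N

D = 1050 N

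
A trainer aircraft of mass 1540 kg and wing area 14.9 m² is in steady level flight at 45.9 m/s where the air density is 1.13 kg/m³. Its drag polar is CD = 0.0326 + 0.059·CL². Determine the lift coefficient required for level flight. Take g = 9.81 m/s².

Weight W = mg = 1540 × 9.81 = 15107 N; in level flight L = W.
q = ½ρv² = ½ × 1.13 × 45.9² = 1190 Pa.
CL = W/(q·S) = 15107 / (1190 × 14.9) = 0.8518.

CL = 0.852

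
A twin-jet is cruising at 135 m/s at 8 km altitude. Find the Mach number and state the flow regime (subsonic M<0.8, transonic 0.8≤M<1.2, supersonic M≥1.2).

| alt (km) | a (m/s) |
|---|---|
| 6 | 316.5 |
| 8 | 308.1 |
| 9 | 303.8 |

M = 0.438 (subsonic)

At 8 km, from the table: a = 308.1 m/s.
M = v/a = 135 / 308.1 = 0.438
M = 0.438 → subsonic.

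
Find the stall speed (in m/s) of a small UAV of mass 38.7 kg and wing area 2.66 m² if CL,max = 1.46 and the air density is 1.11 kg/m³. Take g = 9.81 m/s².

Weight W = mg = 38.7 × 9.81 = 379.6 N.
From L = ½ρV²S·CL,max = W: V_stall = √(2W/(ρSCL,max)) = √(2·379.6/(1.11·2.66·1.46))
V_stall = √176.1 = 13.3 m/s

V_stall = 13.3 m/s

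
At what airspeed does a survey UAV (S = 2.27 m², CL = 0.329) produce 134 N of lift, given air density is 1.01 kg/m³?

L = ½ρv²S·CL ⇒ v = √(2L/(ρ·S·CL))
v = √(2 × 134 / (1.01 × 2.27 × 0.329)) = √355.3 = 18.8 m/s

v = 18.8 m/s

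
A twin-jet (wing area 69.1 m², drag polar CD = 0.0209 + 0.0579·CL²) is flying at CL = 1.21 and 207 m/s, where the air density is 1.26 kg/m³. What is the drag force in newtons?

CD = 0.0209 + 0.0579 × 1.21² = 0.1057
D = ½ρv²S·CD = ½ × 1.26 × 207² × 69.1 × 0.1057 = 1.97×10^5 N

D = 1.97×10^5 N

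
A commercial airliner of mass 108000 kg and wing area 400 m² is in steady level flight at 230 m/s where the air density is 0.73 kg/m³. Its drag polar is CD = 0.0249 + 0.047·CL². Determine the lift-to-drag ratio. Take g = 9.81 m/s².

L/D = 5.32

In steady level flight, lift balances weight: W = mg = 108000 × 9.81 = 1.0595×10^6 N.
q = ½ρv² = ½ × 0.73 × 230² = 19310 Pa.
CL = 2W/(ρv²S) = 2×1.0595×10^6/(0.73×230²×400) = 0.1372.
CD = 0.0249 + 0.047 × 0.1372² = 0.02578.
L/D = CL/CD = 0.1372 / 0.02578 = 5.32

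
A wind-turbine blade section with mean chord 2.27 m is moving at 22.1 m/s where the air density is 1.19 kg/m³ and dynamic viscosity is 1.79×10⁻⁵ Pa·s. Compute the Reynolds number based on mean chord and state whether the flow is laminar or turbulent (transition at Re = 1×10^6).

Re = 3.34×10^6 (turbulent)

Re = ρ·v·c/μ = 1.19 × 22.1 × 2.27 / (1.79×10⁻⁵) = 3.34×10^6
Since 3.34×10^6 > 1×10^6, the flow is turbulent.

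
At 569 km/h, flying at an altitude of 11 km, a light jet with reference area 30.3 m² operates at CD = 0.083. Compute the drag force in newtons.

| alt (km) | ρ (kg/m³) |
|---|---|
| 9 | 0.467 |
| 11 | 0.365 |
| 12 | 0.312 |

At 11 km, from the table: ρ = 0.365 kg/m³.
Convert speed: v = 569 km/h ÷ 3.6 = 158.1 m/s.
Dynamic pressure q = ½ρv² = ½ × 0.365 × 158.1² = 4559 Pa.
D = q·S·CD = 4559 × 30.3 × 0.083 = 11500 N ≈ 11.5 kN

D = 11500 N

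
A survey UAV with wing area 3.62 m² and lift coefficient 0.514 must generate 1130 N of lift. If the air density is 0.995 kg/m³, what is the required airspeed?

L = ½ρv²S·CL ⇒ v = √(2L/(ρ·S·CL))
v = √(2 × 1130 / (0.995 × 3.62 × 0.514)) = √1221 = 34.9 m/s

v = 34.9 m/s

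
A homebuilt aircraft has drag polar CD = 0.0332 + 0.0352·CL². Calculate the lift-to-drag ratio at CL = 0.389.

L/D = 10.1

CD = 0.0332 + 0.0352 × 0.389² = 0.03853
L/D = CL/CD = 0.389 / 0.03853 = 10.1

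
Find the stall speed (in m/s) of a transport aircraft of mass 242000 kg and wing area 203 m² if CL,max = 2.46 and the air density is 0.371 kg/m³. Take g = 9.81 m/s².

Weight W = mg = 242000 × 9.81 = 2.374×10^6 N.
V_stall = √(2W/(ρ·S·CL,max)) = √(2 × 2.374×10^6 / (0.371 × 203 × 2.46))
V_stall = √25630 = 160 m/s

V_stall = 160 m/s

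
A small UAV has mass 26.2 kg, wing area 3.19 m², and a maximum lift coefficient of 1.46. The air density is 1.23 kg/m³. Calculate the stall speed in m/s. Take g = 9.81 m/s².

Weight W = mg = 26.2 × 9.81 = 257 N.
V_stall = √(2W/(ρ·S·CL,max)) = √(2 × 257 / (1.23 × 3.19 × 1.46))
V_stall = √89.73 = 9.47 m/s

V_stall = 9.47 m/s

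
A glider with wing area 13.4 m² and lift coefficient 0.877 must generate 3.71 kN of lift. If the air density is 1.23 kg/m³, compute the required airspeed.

L = ½ρv²S·CL ⇒ v = √(2L/(ρ·S·CL))
v = √(2 × 3710 / (1.23 × 13.4 × 0.877)) = √513.3 = 22.7 m/s

v = 22.7 m/s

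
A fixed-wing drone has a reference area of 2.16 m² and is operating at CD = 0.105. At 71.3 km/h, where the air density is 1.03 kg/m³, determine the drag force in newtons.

D = 45.8 N

Convert speed: v = 71.3 km/h ÷ 3.6 = 19.81 m/s.
D = ½ρv²S·CD = ½ × 1.03 × 19.81² × 2.16 × 0.105 = 45.8 N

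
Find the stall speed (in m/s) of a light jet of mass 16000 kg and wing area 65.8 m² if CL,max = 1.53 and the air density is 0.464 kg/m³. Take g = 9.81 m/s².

At stall, lift equals weight: L = W = m·g = 16000 × 9.81 = 1.57×10^5 N.
From L = ½ρV²S·CL,max = W: V_stall = √(2W/(ρSCL,max)) = √(2·1.57×10^5/(0.464·65.8·1.53))
V_stall = √6720 = 82 m/s

V_stall = 82 m/s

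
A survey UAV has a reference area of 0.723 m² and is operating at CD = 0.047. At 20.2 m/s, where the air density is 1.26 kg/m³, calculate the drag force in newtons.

D = 8.74 N

Dynamic pressure q = ½ρv² = ½ × 1.26 × 20.2² = 257.1 Pa.
D = q·S·CD = 257.1 × 0.723 × 0.047 = 8.74 N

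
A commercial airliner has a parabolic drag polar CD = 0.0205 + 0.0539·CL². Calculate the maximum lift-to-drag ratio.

(L/D)max = 15

For CD = CD0 + K·CL², (L/D)max occurs at CL* = √(CD0/K) and equals 1/(2√(K·CD0)).
(L/D)max = 1/(2√(0.0539 × 0.0205)) = 1/(2 × 0.03324) = 15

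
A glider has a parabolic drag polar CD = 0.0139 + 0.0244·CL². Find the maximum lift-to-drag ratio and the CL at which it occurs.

(L/D)max = 27.1, at CL = 0.755

For CD = CD0 + K·CL², (L/D)max occurs at CL* = √(CD0/K) and equals 1/(2√(K·CD0)).
(L/D)max = 1/(2√(0.0244 × 0.0139)) = 1/(2 × 0.01842) = 27.1
CL* = √(0.0139/0.0244) = 0.755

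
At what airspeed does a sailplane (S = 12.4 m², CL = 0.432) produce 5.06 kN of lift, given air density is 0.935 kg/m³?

v = 45 m/s

L = ½ρv²S·CL ⇒ v = √(2L/(ρ·S·CL))
v = √(2 × 5060 / (0.935 × 12.4 × 0.432)) = √2021 = 45 m/s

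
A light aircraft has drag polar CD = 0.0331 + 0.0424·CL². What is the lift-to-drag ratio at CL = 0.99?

CD = 0.0331 + 0.0424 × 0.99² = 0.07466
L/D = CL/CD = 0.99 / 0.07466 = 13.3

L/D = 13.3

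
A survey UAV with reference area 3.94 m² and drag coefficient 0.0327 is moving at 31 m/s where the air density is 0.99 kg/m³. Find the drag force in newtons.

D = 61.3 N

Dynamic pressure q = ½ρv² = ½ × 0.99 × 31² = 475.7 Pa.
D = q·S·CD = 475.7 × 3.94 × 0.0327 = 61.3 N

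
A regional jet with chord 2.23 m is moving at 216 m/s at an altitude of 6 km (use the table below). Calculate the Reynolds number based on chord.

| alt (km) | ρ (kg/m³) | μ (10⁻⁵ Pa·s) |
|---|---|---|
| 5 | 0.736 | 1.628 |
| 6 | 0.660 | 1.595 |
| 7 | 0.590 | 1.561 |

At 6 km, from the table: ρ = 0.660 kg/m³, μ = 1.595×10⁻⁵ Pa·s.
Re = ρ·v·c/μ = 0.66 × 216 × 2.23 / (1.595×10⁻⁵) = 1.99×10^7

Re = 1.99×10^7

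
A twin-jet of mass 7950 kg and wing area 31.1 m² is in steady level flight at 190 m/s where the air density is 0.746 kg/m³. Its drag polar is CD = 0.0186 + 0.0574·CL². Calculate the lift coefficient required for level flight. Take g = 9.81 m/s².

Level flight ⇒ L = W = m·g = 7950 × 9.81 = 77990 N.
q = ½ρv² = ½ × 0.746 × 190² = 13470 Pa.
CL = W/(q·S) = 77990 / (13470 × 31.1) = 0.1862.

CL = 0.186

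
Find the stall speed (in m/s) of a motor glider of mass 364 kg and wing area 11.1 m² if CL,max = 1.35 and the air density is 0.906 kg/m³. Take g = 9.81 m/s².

V_stall = 22.9 m/s

At stall, lift equals weight: L = W = m·g = 364 × 9.81 = 3571 N.
From L = ½ρV²S·CL,max = W: V_stall = √(2W/(ρSCL,max)) = √(2·3571/(0.906·11.1·1.35))
V_stall = √526 = 22.9 m/s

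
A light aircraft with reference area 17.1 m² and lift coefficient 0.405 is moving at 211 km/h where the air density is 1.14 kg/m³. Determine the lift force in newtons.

L = 13600 N

Convert speed: v = 211 km/h ÷ 3.6 = 58.61 m/s.
Dynamic pressure q = ½ρv² = ½ × 1.14 × 58.61² = 1958 Pa.
L = q·S·CL = 1958 × 17.1 × 0.405 = 13600 N ≈ 13.6 kN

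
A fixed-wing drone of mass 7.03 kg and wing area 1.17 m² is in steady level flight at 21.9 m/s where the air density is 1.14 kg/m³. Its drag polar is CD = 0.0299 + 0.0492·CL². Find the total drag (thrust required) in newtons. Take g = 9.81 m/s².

D = 10.3 N

Weight W = mg = 7.03 × 9.81 = 68.964 N; in level flight L = W.
Dynamic pressure q = 0.5 × 1.14 × 21.9² = 273.4 Pa.
CL = W/(q·S) = 68.964 / (273.4 × 1.17) = 0.2156.
CD = 0.0299 + 0.0492 × 0.2156² = 0.03219.
D = q·S·CD = 273.4 × 1.17 × 0.03219 = 10.3 N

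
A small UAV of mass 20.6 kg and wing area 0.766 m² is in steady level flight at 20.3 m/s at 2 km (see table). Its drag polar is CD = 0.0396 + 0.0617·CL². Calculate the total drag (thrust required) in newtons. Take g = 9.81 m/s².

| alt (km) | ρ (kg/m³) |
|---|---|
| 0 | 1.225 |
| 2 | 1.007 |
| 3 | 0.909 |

At 2 km, from the table: ρ = 1.007 kg/m³.
Weight W = mg = 20.6 × 9.81 = 202.09 N; in level flight L = W.
q = ½ρv² = ½ × 1.007 × 20.3² = 207.5 Pa.
CL = 2W/(ρv²S) = 2×202.09/(1.007×20.3²×0.766) = 1.271.
CD = 0.0396 + 0.0617 × 1.271² = 0.1394.
D = q·S·CD = 207.5 × 0.766 × 0.1394 = 22.15 N

D = 22.1 N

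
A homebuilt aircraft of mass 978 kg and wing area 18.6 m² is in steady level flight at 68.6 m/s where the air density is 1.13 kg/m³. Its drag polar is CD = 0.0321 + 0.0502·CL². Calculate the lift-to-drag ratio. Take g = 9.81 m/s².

In steady level flight, lift balances weight: W = mg = 978 × 9.81 = 9594.2 N.
Dynamic pressure q = 0.5 × 1.13 × 68.6² = 2659 Pa.
CL = 2W/(ρv²S) = 2×9594.2/(1.13×68.6²×18.6) = 0.194.
CD = 0.0321 + 0.0502 × 0.194² = 0.03399.
L/D = CL/CD = 0.194 / 0.03399 = 5.71

L/D = 5.71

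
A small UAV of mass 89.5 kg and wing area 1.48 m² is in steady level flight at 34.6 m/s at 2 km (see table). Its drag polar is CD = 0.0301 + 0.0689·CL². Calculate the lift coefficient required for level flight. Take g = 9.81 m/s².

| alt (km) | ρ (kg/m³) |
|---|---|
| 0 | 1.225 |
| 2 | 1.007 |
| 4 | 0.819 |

At 2 km, from the table: ρ = 1.007 kg/m³.
Level flight ⇒ L = W = m·g = 89.5 × 9.81 = 878 N.
q = ½ρv² = ½ × 1.007 × 34.6² = 602.8 Pa.
CL = W/(q·S) = 878 / (602.8 × 1.48) = 0.9842.

CL = 0.984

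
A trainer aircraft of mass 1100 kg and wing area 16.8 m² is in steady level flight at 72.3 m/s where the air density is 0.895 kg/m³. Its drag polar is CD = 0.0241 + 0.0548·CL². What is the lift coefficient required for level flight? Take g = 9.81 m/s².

Level flight ⇒ L = W = m·g = 1100 × 9.81 = 10791 N.
q = ½ρv² = ½ × 0.895 × 72.3² = 2339 Pa.
CL = W/(q·S) = 10791 / (2339 × 16.8) = 0.2746.

CL = 0.275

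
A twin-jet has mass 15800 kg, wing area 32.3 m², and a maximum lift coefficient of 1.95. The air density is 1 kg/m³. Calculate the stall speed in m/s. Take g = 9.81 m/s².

V_stall = 70.2 m/s

At stall, lift equals weight: L = W = m·g = 15800 × 9.81 = 1.55×10^5 N.
From L = ½ρV²S·CL,max = W: V_stall = √(2W/(ρSCL,max)) = √(2·1.55×10^5/(1·32.3·1.95))
V_stall = √4922 = 70.2 m/s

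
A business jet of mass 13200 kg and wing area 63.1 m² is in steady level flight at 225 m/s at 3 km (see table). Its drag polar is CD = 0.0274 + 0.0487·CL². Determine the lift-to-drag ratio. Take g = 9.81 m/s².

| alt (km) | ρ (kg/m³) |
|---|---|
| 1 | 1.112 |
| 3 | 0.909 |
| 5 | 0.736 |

L/D = 3.21

At 3 km, from the table: ρ = 0.909 kg/m³.
Level flight ⇒ L = W = m·g = 13200 × 9.81 = 1.2949×10^5 N.
Dynamic pressure q = 0.5 × 0.909 × 225² = 23010 Pa.
CL = 2W/(ρv²S) = 2×1.2949×10^5/(0.909×225²×63.1) = 0.08919.
CD = 0.0274 + 0.0487 × 0.08919² = 0.02779.
L/D = CL/CD = 0.08919 / 0.02779 = 3.21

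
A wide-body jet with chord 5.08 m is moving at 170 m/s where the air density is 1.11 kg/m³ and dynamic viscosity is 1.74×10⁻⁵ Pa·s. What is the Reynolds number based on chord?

Re = 5.51×10^7

Re = ρ·v·c/μ = 1.11 × 170 × 5.08 / (1.74×10⁻⁵) = 5.51×10^7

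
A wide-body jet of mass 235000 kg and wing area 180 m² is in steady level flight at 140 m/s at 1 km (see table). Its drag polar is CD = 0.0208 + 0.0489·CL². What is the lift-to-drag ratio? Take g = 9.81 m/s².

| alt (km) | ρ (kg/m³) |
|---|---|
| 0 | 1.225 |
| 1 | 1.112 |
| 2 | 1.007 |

L/D = 13.3

At 1 km, from the table: ρ = 1.112 kg/m³.
In steady level flight, lift balances weight: W = mg = 235000 × 9.81 = 2.3054×10^6 N.
q = ½ρv² = ½ × 1.112 × 140² = 10900 Pa.
CL = W/(q·S) = 2.3054×10^6 / (10900 × 180) = 1.175.
CD = 0.0208 + 0.0489 × 1.175² = 0.08834.
L/D = CL/CD = 1.175 / 0.08834 = 13.3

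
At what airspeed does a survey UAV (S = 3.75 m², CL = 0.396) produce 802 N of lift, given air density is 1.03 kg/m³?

v = 32.4 m/s

L = ½ρv²S·CL ⇒ v = √(2L/(ρ·S·CL))
v = √(2 × 802 / (1.03 × 3.75 × 0.396)) = √1049 = 32.4 m/s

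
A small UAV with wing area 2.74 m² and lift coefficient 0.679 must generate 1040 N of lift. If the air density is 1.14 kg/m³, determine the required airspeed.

v = 31.3 m/s

L = ½ρv²S·CL ⇒ v = √(2L/(ρ·S·CL))
v = √(2 × 1040 / (1.14 × 2.74 × 0.679)) = √980.7 = 31.3 m/s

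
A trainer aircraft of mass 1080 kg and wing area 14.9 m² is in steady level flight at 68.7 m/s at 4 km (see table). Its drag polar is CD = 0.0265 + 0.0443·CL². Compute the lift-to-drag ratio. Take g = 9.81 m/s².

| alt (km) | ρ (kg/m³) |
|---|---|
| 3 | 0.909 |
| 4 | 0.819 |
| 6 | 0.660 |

At 4 km, from the table: ρ = 0.819 kg/m³.
Level flight ⇒ L = W = m·g = 1080 × 9.81 = 10595 N.
q = ½ρv² = ½ × 0.819 × 68.7² = 1933 Pa.
CL = W/(q·S) = 10595 / (1933 × 14.9) = 0.3679.
CD = 0.0265 + 0.0443 × 0.3679² = 0.0325.
L/D = CL/CD = 0.3679 / 0.0325 = 11.3

L/D = 11.3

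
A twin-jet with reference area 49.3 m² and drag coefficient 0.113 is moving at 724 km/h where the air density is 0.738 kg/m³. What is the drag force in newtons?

Convert speed: v = 724 km/h ÷ 3.6 = 201.1 m/s.
Dynamic pressure q = ½ρv² = ½ × 0.738 × 201.1² = 14920 Pa.
D = q·S·CD = 14920 × 49.3 × 0.113 = 83100 N ≈ 83.1 kN

D = 83100 N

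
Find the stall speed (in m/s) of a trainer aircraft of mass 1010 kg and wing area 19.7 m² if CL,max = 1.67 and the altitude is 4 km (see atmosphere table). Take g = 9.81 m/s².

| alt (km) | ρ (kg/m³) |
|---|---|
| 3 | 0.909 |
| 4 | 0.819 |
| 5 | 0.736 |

At 4 km, from the table: ρ = 0.819 kg/m³.
At stall, lift equals weight: L = W = m·g = 1010 × 9.81 = 9908 N.
V_stall = √(2W/(ρ·S·CL,max)) = √(2 × 9908 / (0.819 × 19.7 × 1.67))
V_stall = √735.5 = 27.1 m/s

V_stall = 27.1 m/s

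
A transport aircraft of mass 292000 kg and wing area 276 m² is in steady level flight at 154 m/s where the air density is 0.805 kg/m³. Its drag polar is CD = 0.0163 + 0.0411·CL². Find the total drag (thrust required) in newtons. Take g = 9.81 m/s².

D = 1.71×10^5 N

Level flight ⇒ L = W = m·g = 292000 × 9.81 = 2.8645×10^6 N.
q = ½ρv² = ½ × 0.805 × 154² = 9546 Pa.
Required CL = L/(qS) = 2.8645×10^6/(9546·276) = 1.087.
CD = 0.0163 + 0.0411 × 1.087² = 0.06489.
D = q·S·CD = 9546 × 276 × 0.06489 = 1.709×10^5 N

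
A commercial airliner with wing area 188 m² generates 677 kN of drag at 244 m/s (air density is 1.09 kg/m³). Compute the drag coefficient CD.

From D = ½ρv²S·CD, rearranging gives CD = 2D/(ρv²S).
CD = 2 × 6.77×10^5 / (1.09 × 244² × 188) = 0.111

CD = 0.111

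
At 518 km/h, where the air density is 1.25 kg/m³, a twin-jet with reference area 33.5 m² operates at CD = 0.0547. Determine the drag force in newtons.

Convert speed: v = 518 km/h ÷ 3.6 = 143.9 m/s.
Dynamic pressure q = ½ρv² = ½ × 1.25 × 143.9² = 12940 Pa.
D = q·S·CD = 12940 × 33.5 × 0.0547 = 23700 N ≈ 23.7 kN

D = 23700 N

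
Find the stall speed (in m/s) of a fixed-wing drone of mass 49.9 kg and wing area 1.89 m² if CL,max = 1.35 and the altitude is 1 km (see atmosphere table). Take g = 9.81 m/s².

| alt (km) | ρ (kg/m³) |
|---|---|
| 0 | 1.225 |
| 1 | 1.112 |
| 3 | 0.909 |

V_stall = 18.6 m/s

At 1 km, from the table: ρ = 1.112 kg/m³.
Stall occurs when L = W at CL,max. W = mg = 49.9 × 9.81 = 489.5 N.
V_stall = √(2W/(ρ·S·CL,max)) = √(2 × 489.5 / (1.112 × 1.89 × 1.35))
V_stall = √345.1 = 18.6 m/s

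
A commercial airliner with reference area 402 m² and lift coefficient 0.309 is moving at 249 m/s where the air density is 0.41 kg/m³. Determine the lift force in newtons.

L = 1.58×10^6 N

Dynamic pressure q = ½ρv² = ½ × 0.41 × 249² = 12710 Pa.
L = q·S·CL = 12710 × 402 × 0.309 = 1.58×10^6 N ≈ 1580 kN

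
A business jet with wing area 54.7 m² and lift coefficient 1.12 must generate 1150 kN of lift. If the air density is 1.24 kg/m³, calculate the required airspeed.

L = ½ρv²S·CL ⇒ v = √(2L/(ρ·S·CL))
v = √(2 × 1.15×10^6 / (1.24 × 54.7 × 1.12)) = √30280 = 174 m/s

v = 174 m/s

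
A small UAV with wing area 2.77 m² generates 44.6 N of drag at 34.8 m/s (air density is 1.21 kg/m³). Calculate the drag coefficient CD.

From D = ½ρv²S·CD, rearranging gives CD = 2D/(ρv²S).
CD = 2 × 44.6 / (1.21 × 34.8² × 2.77) = 0.022

CD = 0.022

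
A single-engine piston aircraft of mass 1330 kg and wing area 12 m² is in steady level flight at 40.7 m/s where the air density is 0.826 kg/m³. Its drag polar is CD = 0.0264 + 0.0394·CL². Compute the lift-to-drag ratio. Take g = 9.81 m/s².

L/D = 12.6

Weight W = mg = 1330 × 9.81 = 13047 N; in level flight L = W.
Dynamic pressure q = 0.5 × 0.826 × 40.7² = 684.1 Pa.
CL = W/(q·S) = 13047 / (684.1 × 12) = 1.589.
CD = 0.0264 + 0.0394 × 1.589² = 0.1259.
L/D = CL/CD = 1.589 / 0.1259 = 12.6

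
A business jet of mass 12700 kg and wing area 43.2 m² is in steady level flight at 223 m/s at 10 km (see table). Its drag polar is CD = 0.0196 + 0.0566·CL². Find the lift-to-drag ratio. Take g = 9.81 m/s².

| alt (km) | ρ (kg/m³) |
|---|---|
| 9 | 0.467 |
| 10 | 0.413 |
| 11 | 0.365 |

L/D = 11.7

At 10 km, from the table: ρ = 0.413 kg/m³.
Level flight ⇒ L = W = m·g = 12700 × 9.81 = 1.2459×10^5 N.
Dynamic pressure q = 0.5 × 0.413 × 223² = 10270 Pa.
CL = 2W/(ρv²S) = 2×1.2459×10^5/(0.413×223²×43.2) = 0.2808.
CD = 0.0196 + 0.0566 × 0.2808² = 0.02406.
L/D = CL/CD = 0.2808 / 0.02406 = 11.7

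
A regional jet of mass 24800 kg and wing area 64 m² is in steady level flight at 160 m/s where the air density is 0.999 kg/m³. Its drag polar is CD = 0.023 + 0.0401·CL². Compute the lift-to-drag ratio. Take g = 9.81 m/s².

In steady level flight, lift balances weight: W = mg = 24800 × 9.81 = 2.4329×10^5 N.
Dynamic pressure q = 0.5 × 0.999 × 160² = 12790 Pa.
CL = 2W/(ρv²S) = 2×2.4329×10^5/(0.999×160²×64) = 0.2973.
CD = 0.023 + 0.0401 × 0.2973² = 0.02654.
L/D = CL/CD = 0.2973 / 0.02654 = 11.2

L/D = 11.2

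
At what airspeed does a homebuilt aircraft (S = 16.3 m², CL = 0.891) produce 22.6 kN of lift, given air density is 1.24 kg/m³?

v = 50.1 m/s

L = ½ρv²S·CL ⇒ v = √(2L/(ρ·S·CL))
v = √(2 × 22600 / (1.24 × 16.3 × 0.891)) = √2510 = 50.1 m/s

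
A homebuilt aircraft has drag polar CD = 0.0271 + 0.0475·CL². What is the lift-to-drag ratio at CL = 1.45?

L/D = 11.4

CD = 0.0271 + 0.0475 × 1.45² = 0.127
L/D = CL/CD = 1.45 / 0.127 = 11.4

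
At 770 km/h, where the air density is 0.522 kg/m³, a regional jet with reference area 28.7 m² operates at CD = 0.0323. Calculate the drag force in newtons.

D = 11100 N

Convert speed: v = 770 km/h ÷ 3.6 = 213.9 m/s.
Dynamic pressure q = ½ρv² = ½ × 0.522 × 213.9² = 11940 Pa.
D = q·S·CD = 11940 × 28.7 × 0.0323 = 11100 N ≈ 11.1 kN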